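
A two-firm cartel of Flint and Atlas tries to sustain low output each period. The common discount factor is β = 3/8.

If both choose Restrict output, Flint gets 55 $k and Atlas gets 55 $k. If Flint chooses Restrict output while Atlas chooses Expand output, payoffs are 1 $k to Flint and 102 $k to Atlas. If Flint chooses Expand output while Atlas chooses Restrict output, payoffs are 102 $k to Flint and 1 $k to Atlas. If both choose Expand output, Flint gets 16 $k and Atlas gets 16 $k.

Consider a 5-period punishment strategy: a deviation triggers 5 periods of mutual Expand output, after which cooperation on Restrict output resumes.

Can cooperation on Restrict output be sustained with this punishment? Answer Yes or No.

No

A one-shot deviation gives 102 now, then 16 for 5 periods, then back to 55.
Gain from deviating: (102−55) today; loss: (55−16) in each of the next 5 periods.
No-deviation condition: (55−16)(β+…+β^5) ≥ 102−55, i.e. β+…+β^5 ≥ 47/39.
At β = 3/8: β+…+β^5 = 0.5956 < 1.2051.
So cooperation is not sustainable.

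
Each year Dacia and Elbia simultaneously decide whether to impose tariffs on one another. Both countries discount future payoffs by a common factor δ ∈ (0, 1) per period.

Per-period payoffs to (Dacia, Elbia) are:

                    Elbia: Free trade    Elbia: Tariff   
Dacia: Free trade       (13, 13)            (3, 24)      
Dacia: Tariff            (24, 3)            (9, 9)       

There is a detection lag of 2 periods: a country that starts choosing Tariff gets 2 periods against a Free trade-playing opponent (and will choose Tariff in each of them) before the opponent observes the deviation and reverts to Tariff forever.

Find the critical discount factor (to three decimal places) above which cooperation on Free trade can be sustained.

Deviating for the 2 undetected periods gains 24−13 = 11 per period over cooperation, then loses 13−9 = 4 per period forever once punishment starts.
Gain: 11(1 + δ + … + δ^1); loss: 4·δ^2/(1−δ).
No profitable deviation ⇔ 11(1−δ^2) ≤ 4·δ^2, i.e. δ^2 ≥ 11/(11+4) = 11/15.
Hence δ ≥ (11/15)^(1/2) ≈ 0.856.

0.856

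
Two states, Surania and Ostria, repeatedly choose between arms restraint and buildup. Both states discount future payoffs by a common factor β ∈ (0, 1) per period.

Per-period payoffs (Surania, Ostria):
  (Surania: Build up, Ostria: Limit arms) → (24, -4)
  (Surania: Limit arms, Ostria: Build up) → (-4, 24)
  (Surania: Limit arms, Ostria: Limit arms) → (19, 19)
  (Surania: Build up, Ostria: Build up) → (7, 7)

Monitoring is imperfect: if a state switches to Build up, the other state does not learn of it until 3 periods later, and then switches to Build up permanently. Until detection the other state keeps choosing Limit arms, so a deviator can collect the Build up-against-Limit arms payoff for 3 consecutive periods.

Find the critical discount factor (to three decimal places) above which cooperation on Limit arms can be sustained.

0.665

A deviator earns 24 for 3 periods, then 7 forever; cooperating earns 19 forever. Multiplying the IC by (1−β):
19 ≥ 24(1−β^3) + 7β^3, so 17·β^3 ≥ 5 and β^3 ≥ 5/17.
β ≥ (5/17)^(1/3) ≈ 0.665.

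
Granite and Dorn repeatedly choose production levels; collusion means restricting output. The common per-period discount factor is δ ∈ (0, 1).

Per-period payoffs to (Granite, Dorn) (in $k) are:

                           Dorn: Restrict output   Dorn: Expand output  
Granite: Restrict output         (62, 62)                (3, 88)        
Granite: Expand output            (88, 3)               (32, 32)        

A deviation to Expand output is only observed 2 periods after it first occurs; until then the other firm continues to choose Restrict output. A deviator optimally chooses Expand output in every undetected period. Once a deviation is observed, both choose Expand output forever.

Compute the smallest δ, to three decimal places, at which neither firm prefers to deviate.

0.681

A deviator earns 88 for 2 periods, then 32 forever; cooperating earns 62 forever. Multiplying the IC by (1−δ):
62 ≥ 88(1−δ^2) + 32δ^2, so 56·δ^2 ≥ 26 and δ^2 ≥ 13/28.
δ ≥ (13/28)^(1/2) ≈ 0.681.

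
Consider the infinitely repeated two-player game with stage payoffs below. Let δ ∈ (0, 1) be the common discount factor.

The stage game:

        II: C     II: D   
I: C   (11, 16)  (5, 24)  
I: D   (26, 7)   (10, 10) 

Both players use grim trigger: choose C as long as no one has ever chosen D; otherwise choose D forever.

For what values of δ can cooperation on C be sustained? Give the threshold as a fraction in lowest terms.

15/16

I: cooperation gives 11 each period; deviation gives 26 once then 10 forever.
  11/(1−δ) ≥ 26 + 10δ/(1−δ) ⇒ δ ≥ 15/16.
II: cooperation gives 16 each period; deviation gives 24 once then 10 forever.
  δ ≥ 8/14 = 4/7.
Both must hold, so the binding constraint is I's: δ ≥ 15/16.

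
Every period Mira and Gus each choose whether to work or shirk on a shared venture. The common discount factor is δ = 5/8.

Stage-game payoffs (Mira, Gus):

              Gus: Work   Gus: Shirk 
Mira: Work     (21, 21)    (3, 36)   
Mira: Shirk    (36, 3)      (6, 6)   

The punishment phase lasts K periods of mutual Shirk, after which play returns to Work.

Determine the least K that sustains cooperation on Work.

2

IC: δ(1−δ^K)/(1−δ) ≥ (36−21)/(21−6) = 1.
With δ = 5/8: need 1 − δ^K ≥ 1·(1−5/8)/(5/8), i.e. δ^K ≤ 0.4000.
Since (5/8)^1 = 0.6250 and (5/8)^2 = 0.3906, the smallest such K is 2.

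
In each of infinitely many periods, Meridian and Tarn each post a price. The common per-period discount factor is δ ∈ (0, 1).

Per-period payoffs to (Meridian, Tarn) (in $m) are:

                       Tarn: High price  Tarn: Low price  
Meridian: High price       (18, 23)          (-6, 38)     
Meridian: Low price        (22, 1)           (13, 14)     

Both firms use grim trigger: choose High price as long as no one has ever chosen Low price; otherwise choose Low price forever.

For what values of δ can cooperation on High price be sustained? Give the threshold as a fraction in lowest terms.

5/8

Meridian's threshold: (22−18)/(22−13) = 4/9.
Tarn's threshold: (38−23)/(38−14) = 5/8.
4/9 < 5/8, so Tarn binds and δ* = 5/8.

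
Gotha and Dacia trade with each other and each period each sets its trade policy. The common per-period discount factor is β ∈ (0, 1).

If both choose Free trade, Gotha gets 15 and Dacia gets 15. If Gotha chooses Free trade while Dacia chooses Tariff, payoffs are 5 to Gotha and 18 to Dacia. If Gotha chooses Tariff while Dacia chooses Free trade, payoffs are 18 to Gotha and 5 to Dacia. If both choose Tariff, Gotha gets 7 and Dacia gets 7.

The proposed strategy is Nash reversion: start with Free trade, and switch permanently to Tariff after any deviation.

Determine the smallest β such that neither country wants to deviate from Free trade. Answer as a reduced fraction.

3/11

15/(1−β) ≥ 18 + 7β/(1−β)
15 ≥ 18 − 11β
β ≥ 3/11.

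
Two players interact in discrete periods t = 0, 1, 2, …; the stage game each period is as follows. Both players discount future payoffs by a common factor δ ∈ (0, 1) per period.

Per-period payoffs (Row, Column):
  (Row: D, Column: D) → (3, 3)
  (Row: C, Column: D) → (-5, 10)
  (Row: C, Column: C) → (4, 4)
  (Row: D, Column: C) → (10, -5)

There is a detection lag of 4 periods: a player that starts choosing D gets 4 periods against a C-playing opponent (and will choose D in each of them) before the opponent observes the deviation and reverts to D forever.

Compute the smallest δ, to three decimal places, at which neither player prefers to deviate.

The best deviation is to choose D for all 4 undetected periods, earning 10 each, then 3 forever once detected.
Deviation value: 10(1−δ^4)/(1−δ) + 3δ^4/(1−δ); cooperation value: 4/(1−δ).
IC: 4 ≥ 10(1−δ^4) + 3δ^4 = 10 − 7δ^4.
So δ^4 ≥ 6/7, giving δ ≥ (6/7)^(1/4) ≈ 0.962.

0.962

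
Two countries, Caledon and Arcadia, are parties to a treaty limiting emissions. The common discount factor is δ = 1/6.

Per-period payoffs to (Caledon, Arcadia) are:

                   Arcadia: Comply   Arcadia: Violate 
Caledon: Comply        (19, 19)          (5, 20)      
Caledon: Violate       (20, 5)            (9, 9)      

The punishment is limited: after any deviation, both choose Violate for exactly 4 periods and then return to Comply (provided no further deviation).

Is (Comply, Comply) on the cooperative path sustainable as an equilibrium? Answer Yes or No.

A one-shot deviation gives 20 now, then 9 for 4 periods, then back to 19.
Gain from deviating: (20−19) today; loss: (19−9) in each of the next 4 periods.
No-deviation condition: (19−9)(δ+…+δ^4) ≥ 20−19, i.e. δ+…+δ^4 ≥ 1/10.
At δ = 1/6: δ+…+δ^4 = 0.1998 ≥ 0.1000.
So cooperation is sustainable.

Yes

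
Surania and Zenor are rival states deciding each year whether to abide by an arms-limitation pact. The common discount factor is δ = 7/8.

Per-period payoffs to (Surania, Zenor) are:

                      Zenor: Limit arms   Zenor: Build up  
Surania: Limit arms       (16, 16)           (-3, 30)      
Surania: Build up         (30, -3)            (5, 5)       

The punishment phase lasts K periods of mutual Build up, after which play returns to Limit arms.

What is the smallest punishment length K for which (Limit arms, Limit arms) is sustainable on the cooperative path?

2

No profitable deviation requires (16−5)(δ+…+δ^K) ≥ 30−16, i.e. δ+…+δ^K ≥ 14/11 ≈ 1.2727.
With δ = 7/8, the partial sums are K=1: 0.8750, K=2: 1.6406.
K = 2 is the first length at which the sum reaches 1.2727.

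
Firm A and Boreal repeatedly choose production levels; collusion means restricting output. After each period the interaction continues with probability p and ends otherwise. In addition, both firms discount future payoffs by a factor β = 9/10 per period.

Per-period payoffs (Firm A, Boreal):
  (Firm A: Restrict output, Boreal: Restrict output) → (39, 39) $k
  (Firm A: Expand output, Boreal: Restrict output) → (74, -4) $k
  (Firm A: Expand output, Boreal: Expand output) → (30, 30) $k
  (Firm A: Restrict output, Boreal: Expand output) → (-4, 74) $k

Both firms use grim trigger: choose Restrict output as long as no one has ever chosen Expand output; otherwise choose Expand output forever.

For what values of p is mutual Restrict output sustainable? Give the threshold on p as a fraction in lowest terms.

Expected continuation weight on next period's payoff is β·p = 9/10·p, which plays the role of the discount factor.
Cooperation requires 9/10·p ≥ (74−39)/(74−30) = 35/44, hence p ≥ 175/198.

175/198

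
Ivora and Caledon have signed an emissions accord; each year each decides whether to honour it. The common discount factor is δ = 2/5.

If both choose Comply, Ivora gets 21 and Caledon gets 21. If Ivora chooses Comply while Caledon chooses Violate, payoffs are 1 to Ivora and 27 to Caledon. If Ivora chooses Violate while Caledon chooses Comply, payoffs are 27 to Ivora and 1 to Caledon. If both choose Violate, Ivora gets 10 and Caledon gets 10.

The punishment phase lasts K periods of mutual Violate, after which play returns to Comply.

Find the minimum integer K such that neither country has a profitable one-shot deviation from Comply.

2

No profitable deviation requires (21−10)(δ+…+δ^K) ≥ 27−21, i.e. δ+…+δ^K ≥ 6/11 ≈ 0.5455.
With δ = 2/5, the partial sums are K=1: 0.4000, K=2: 0.5600.
K = 2 is the first length at which the sum reaches 0.5455.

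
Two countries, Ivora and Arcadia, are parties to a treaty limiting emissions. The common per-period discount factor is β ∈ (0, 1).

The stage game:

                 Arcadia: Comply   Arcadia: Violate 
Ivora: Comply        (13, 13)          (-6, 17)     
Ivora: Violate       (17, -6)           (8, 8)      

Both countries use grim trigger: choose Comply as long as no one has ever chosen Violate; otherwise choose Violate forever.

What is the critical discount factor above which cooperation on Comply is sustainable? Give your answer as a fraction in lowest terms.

4/9

Cooperation forever yields 13 each period: 13/(1−β).
Deviating yields 17 once, then 8 forever: 17 + 8β/(1−β).
No profitable deviation requires 13/(1−β) ≥ 17 + 8β/(1−β).
Multiplying by (1−β): 13 ≥ 17(1−β) + 8β = 17 − 9β.
So 9β ≥ 4, i.e. β ≥ 4/9.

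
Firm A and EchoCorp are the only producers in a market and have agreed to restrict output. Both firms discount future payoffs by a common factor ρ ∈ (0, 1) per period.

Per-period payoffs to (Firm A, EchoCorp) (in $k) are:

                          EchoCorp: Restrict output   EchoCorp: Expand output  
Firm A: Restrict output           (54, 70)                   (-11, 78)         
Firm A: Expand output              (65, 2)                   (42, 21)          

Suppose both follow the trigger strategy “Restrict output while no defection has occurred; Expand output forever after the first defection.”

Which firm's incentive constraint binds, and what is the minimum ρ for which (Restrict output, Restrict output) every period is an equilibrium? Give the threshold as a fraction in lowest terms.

For Firm A: deviation gain 65−54 = 11, per-period punishment loss 54−42 = 12. IC gives ρ ≥ 11/23.
For EchoCorp: gain 8, loss 49 per period, so ρ ≥ 8/57.
The tighter constraint is Firm A's, so cooperation needs ρ ≥ 11/23.

Firm A; ρ ≥ 11/23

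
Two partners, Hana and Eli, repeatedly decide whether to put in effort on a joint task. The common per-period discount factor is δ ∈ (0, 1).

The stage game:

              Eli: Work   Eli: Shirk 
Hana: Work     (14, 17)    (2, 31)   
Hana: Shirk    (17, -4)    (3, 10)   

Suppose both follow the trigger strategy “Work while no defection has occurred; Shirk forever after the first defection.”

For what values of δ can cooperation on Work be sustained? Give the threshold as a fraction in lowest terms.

2/3

Hana's threshold: (17−14)/(17−3) = 3/14.
Eli's threshold: (31−17)/(31−10) = 2/3.
3/14 < 2/3, so Eli binds and δ* = 2/3.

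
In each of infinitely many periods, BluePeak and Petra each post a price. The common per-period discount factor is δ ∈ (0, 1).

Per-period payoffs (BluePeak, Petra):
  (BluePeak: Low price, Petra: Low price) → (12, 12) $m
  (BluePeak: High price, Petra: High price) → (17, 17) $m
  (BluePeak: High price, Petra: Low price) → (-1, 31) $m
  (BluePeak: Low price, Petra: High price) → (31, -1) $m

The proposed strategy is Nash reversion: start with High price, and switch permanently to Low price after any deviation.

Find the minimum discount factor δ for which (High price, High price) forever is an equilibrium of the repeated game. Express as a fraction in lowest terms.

14/19

17/(1−δ) ≥ 31 + 12δ/(1−δ)
17 ≥ 31 − 19δ
δ ≥ 14/19.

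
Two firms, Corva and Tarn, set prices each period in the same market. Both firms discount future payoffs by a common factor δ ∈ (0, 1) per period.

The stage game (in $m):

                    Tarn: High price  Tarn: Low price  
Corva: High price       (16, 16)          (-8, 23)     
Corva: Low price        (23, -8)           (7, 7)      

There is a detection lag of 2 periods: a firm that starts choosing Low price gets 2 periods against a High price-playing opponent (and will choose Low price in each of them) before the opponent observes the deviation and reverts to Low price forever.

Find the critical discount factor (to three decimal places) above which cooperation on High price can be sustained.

0.661

The best deviation is to choose Low price for all 2 undetected periods, earning 23 each, then 7 forever once detected.
Deviation value: 23(1−δ^2)/(1−δ) + 7δ^2/(1−δ); cooperation value: 16/(1−δ).
IC: 16 ≥ 23(1−δ^2) + 7δ^2 = 23 − 16δ^2.
So δ^2 ≥ 7/16, giving δ ≥ (7/16)^(1/2) ≈ 0.661.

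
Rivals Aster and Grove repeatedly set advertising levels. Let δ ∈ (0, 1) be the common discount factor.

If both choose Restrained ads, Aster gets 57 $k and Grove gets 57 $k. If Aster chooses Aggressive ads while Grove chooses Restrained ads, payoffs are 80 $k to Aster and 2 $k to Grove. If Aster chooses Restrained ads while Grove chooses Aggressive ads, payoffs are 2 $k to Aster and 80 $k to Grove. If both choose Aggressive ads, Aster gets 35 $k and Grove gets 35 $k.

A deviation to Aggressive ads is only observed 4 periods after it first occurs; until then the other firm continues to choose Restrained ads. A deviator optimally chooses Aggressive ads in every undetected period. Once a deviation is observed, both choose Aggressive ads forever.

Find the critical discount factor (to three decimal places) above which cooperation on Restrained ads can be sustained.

0.846

Deviating for the 4 undetected periods gains 80−57 = 23 per period over cooperation, then loses 57−35 = 22 per period forever once punishment starts.
Gain: 23(1 + δ + … + δ^3); loss: 22·δ^4/(1−δ).
No profitable deviation ⇔ 23(1−δ^4) ≤ 22·δ^4, i.e. δ^4 ≥ 23/(23+22) = 23/45.
Hence δ ≥ (23/45)^(1/4) ≈ 0.846.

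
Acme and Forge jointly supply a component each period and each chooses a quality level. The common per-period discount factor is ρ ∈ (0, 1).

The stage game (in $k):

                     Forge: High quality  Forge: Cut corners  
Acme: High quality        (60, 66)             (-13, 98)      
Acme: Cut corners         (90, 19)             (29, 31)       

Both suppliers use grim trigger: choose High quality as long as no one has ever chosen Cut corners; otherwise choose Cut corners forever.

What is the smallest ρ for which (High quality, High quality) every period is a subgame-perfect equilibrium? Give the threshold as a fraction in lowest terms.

30/61

Acme: cooperation gives 60 each period; deviation gives 90 once then 29 forever.
  60/(1−ρ) ≥ 90 + 29ρ/(1−ρ) ⇒ ρ ≥ 30/61.
Forge: cooperation gives 66 each period; deviation gives 98 once then 31 forever.
  ρ ≥ 32/67.
Both must hold, so the binding constraint is Acme's: ρ ≥ 30/61.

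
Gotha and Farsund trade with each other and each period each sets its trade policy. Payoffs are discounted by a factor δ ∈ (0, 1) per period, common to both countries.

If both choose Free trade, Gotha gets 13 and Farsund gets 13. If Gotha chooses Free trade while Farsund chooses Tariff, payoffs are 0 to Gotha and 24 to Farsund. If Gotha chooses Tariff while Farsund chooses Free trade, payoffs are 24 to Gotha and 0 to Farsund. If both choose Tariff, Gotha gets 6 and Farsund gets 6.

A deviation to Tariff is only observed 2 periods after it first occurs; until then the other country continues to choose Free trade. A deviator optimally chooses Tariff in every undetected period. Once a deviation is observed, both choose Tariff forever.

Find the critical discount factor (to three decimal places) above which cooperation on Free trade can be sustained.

0.782

Deviating for the 2 undetected periods gains 24−13 = 11 per period over cooperation, then loses 13−6 = 7 per period forever once punishment starts.
Gain: 11(1 + δ + … + δ^1); loss: 7·δ^2/(1−δ).
No profitable deviation ⇔ 11(1−δ^2) ≤ 7·δ^2, i.e. δ^2 ≥ 11/(11+7) = 11/18.
Hence δ ≥ (11/18)^(1/2) ≈ 0.782.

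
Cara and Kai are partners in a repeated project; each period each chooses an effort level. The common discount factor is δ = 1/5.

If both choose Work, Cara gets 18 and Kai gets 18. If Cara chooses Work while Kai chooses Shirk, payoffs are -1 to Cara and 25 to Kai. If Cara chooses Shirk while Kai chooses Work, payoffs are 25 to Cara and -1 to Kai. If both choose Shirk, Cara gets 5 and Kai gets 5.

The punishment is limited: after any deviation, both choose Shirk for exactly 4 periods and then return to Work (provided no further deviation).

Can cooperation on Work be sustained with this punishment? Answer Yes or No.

Comparing payoff streams over the 5 periods until play realigns: cooperate → 18(1+δ+…+δ^4); deviate → 25 + 5(δ+…+δ^4).
Cooperation is sustained iff (18−5)(δ+…+δ^4) ≥ 25−18.
δ+…+δ^4 = 1/5·(1−(1/5)^4)/(1−1/5) = 0.2496, and (25−18)/(18−5) = 0.5385.
0.2496 < 0.5385, so cooperation is not sustainable.

No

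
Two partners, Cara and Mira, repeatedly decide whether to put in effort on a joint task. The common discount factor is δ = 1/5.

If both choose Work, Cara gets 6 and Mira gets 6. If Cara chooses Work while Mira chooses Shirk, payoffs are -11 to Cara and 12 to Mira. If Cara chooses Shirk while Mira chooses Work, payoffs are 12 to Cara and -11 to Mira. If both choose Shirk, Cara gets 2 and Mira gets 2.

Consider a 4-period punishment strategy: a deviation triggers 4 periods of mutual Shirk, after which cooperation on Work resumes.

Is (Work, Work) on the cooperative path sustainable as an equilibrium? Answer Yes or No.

No

IC: δ+…+δ^4 ≥ (12−6)/(6−2) = 3/2.
At δ = 1/5: partial sum = 0.2496 < 1.5000. Cooperation not sustainable.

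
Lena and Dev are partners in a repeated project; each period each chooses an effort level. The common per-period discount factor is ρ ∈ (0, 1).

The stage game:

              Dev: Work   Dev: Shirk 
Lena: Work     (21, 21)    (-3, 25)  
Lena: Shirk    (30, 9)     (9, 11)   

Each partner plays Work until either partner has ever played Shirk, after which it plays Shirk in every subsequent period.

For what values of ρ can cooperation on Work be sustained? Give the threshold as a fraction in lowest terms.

3/7

Lena's threshold: (30−21)/(30−9) = 3/7.
Dev's threshold: (25−21)/(25−11) = 2/7.
3/7 > 2/7, so Lena binds and ρ* = 3/7.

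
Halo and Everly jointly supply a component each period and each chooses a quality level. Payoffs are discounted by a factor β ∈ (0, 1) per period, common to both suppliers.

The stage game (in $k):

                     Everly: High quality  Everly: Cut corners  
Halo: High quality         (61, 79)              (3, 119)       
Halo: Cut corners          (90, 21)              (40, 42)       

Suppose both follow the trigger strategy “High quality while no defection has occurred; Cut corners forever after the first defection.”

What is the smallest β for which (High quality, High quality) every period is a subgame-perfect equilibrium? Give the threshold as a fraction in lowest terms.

29/50

Halo: cooperation gives 61 each period; deviation gives 90 once then 40 forever.
  61/(1−β) ≥ 90 + 40β/(1−β) ⇒ β ≥ 29/50.
Everly: cooperation gives 79 each period; deviation gives 119 once then 42 forever.
  β ≥ 40/77.
Both must hold, so the binding constraint is Halo's: β ≥ 29/50.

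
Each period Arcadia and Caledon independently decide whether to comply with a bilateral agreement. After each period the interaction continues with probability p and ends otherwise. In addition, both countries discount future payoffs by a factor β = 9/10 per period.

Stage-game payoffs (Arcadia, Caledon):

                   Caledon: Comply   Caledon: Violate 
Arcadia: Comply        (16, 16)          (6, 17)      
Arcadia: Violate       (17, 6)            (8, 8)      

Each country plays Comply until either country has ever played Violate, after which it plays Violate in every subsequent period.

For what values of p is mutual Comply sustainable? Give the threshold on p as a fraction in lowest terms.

10/81

With continuation probability p and discount β, the effective per-period discount factor is βp.
Grim-trigger IC: βp ≥ (17−16)/(17−8) = 1/9.
So p ≥ (1/9)/(9/10) = 10/81.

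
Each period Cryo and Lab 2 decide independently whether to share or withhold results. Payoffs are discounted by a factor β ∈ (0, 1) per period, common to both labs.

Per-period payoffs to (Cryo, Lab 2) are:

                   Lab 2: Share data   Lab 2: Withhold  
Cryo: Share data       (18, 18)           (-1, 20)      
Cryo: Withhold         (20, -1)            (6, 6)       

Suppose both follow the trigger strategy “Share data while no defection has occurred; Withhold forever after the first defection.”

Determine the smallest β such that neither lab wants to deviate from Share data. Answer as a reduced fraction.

1/7

Cooperation forever yields 18 each period: 18/(1−β).
Deviating yields 20 once, then 6 forever: 20 + 6β/(1−β).
No profitable deviation requires 18/(1−β) ≥ 20 + 6β/(1−β).
Multiplying by (1−β): 18 ≥ 20(1−β) + 6β = 20 − 14β.
So 14β ≥ 2, i.e. β ≥ 2/14 = 1/7.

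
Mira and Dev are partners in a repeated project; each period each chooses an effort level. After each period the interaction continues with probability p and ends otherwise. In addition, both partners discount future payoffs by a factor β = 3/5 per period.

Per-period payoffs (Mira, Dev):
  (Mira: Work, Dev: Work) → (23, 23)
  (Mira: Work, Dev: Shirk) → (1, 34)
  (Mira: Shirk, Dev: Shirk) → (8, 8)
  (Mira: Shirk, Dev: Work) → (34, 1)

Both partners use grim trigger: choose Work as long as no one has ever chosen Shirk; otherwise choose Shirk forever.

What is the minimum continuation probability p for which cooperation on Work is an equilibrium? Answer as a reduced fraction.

55/78

Expected continuation weight on next period's payoff is β·p = 3/5·p, which plays the role of the discount factor.
Cooperation requires 3/5·p ≥ (34−23)/(34−8) = 11/26, hence p ≥ 55/78.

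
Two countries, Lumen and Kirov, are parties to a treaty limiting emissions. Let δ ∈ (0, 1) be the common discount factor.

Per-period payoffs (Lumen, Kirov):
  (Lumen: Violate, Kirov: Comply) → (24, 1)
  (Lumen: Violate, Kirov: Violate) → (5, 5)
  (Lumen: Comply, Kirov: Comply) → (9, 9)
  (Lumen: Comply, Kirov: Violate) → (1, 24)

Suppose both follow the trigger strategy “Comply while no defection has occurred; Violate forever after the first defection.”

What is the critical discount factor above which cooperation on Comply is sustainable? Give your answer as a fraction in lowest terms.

15/19

9/(1−δ) ≥ 24 + 5δ/(1−δ)
9 ≥ 24 − 19δ
δ ≥ 15/19.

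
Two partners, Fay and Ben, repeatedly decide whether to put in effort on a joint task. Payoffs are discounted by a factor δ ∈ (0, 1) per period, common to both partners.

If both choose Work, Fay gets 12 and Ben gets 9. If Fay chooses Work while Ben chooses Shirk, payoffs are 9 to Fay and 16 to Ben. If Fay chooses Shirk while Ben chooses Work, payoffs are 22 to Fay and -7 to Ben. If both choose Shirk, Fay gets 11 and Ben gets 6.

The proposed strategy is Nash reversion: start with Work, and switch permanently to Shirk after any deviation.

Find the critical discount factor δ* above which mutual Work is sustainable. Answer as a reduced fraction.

10/11

Fay's threshold: (22−12)/(22−11) = 10/11.
Ben's threshold: (16−9)/(16−6) = 7/10.
10/11 > 7/10, so Fay binds and δ* = 10/11.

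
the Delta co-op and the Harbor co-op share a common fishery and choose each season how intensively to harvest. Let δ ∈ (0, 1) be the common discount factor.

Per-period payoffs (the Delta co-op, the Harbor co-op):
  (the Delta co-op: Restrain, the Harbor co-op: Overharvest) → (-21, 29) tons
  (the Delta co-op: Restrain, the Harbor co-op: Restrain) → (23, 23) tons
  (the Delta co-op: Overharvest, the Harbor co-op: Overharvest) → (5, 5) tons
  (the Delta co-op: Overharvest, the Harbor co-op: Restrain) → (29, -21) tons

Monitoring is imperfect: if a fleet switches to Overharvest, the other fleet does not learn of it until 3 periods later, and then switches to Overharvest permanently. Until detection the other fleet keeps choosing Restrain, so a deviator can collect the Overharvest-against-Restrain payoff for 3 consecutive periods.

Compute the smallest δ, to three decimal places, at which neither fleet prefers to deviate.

Deviating for the 3 undetected periods gains 29−23 = 6 per period over cooperation, then loses 23−5 = 18 per period forever once punishment starts.
Gain: 6(1 + δ + … + δ^2); loss: 18·δ^3/(1−δ).
No profitable deviation ⇔ 6(1−δ^3) ≤ 18·δ^3, i.e. δ^3 ≥ 6/(6+18) = 1/4.
Hence δ ≥ (1/4)^(1/3) ≈ 0.630.

0.630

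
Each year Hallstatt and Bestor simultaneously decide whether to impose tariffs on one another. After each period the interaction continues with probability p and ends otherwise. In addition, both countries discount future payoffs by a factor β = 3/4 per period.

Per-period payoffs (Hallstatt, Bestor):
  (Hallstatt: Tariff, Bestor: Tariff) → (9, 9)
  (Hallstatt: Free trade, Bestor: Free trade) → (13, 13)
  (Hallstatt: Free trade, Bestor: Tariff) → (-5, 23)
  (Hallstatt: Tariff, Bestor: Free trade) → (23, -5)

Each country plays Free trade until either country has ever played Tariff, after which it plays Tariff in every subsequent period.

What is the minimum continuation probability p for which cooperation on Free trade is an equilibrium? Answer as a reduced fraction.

20/21

Expected continuation weight on next period's payoff is β·p = 3/4·p, which plays the role of the discount factor.
Cooperation requires 3/4·p ≥ (23−13)/(23−9) = 5/7, hence p ≥ 20/21.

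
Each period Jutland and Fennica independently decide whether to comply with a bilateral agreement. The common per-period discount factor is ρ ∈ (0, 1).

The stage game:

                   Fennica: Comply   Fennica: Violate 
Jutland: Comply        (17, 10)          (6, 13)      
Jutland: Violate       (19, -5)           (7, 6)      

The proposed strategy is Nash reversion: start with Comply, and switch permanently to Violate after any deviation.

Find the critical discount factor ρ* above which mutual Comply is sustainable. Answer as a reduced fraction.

For Jutland: deviation gain 19−17 = 2, per-period punishment loss 17−7 = 10. IC gives ρ ≥ 2/12 = 1/6.
For Fennica: gain 3, loss 4 per period, so ρ ≥ 3/7.
The tighter constraint is Fennica's, so cooperation needs ρ ≥ 3/7.

3/7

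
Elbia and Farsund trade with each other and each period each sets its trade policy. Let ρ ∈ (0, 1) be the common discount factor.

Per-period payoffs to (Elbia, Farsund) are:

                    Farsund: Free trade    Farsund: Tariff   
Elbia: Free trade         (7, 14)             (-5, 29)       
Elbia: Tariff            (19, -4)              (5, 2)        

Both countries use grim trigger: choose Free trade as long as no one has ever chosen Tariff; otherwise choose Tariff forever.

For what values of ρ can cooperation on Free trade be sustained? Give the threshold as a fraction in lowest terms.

6/7

Elbia's threshold: (19−7)/(19−5) = 6/7.
Farsund's threshold: (29−14)/(29−2) = 5/9.
6/7 > 5/9, so Elbia binds and ρ* = 6/7.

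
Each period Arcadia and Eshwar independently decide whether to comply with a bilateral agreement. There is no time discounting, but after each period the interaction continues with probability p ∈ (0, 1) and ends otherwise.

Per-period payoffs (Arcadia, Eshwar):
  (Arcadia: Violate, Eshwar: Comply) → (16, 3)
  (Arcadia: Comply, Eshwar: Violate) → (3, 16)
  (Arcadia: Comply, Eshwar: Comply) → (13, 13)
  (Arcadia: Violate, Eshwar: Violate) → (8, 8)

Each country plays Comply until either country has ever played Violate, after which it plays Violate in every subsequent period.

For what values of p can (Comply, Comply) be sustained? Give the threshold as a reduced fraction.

Expected cooperation value is 13 + p·13 + p²·13 + … = 13/(1−p); deviation gives 16 + p·8/(1−p).
13 ≥ 16(1−p) + 8p ⇒ 8p ≥ 3 ⇒ p ≥ 3/8.

3/8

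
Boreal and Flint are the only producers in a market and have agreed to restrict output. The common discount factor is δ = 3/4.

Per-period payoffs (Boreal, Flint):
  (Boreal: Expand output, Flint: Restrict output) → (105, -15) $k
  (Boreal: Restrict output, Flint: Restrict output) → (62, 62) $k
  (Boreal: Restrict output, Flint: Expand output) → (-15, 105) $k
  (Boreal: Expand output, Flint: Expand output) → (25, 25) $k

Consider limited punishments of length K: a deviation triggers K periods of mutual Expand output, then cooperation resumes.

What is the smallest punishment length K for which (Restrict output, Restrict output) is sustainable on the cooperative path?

2

IC: δ(1−δ^K)/(1−δ) ≥ (105−62)/(62−25) = 43/37.
With δ = 3/4: need 1 − δ^K ≥ 43/37·(1−3/4)/(3/4), i.e. δ^K ≤ 0.6126.
Since (3/4)^1 = 0.7500 and (3/4)^2 = 0.5625, the smallest such K is 2.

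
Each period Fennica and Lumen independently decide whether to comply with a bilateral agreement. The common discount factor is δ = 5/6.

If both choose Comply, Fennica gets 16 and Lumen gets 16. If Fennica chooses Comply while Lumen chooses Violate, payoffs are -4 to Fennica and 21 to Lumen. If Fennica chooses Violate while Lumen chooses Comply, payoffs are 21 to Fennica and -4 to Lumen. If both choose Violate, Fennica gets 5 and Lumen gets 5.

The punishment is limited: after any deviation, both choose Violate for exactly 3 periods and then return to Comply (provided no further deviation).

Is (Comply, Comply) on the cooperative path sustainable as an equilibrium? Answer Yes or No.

Comparing payoff streams over the 4 periods until play realigns: cooperate → 16(1+δ+…+δ^3); deviate → 21 + 5(δ+…+δ^3).
Cooperation is sustained iff (16−5)(δ+…+δ^3) ≥ 21−16.
δ+…+δ^3 = 5/6·(1−(5/6)^3)/(1−5/6) = 2.1065, and (21−16)/(16−5) = 0.4545.
2.1065 ≥ 0.4545, so cooperation is sustainable.

Yes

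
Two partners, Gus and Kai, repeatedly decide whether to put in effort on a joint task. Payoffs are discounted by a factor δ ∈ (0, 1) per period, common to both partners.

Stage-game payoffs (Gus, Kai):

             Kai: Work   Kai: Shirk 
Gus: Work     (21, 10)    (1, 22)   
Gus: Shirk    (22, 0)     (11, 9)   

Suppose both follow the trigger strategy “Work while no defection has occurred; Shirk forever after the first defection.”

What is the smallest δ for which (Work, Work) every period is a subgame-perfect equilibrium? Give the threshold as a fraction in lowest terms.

Gus: cooperation gives 21 each period; deviation gives 22 once then 11 forever.
  21/(1−δ) ≥ 22 + 11δ/(1−δ) ⇒ δ ≥ 1/11.
Kai: cooperation gives 10 each period; deviation gives 22 once then 9 forever.
  δ ≥ 12/13.
Both must hold, so the binding constraint is Kai's: δ ≥ 12/13.

12/13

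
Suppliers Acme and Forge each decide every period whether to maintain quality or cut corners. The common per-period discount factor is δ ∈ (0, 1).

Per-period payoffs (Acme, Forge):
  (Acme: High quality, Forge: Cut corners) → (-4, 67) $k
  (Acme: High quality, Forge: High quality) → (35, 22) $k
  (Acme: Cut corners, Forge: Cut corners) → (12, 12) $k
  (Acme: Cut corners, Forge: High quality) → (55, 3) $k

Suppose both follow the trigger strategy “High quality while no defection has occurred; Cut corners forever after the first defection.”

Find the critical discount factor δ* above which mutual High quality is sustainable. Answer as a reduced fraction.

Acme's threshold: (55−35)/(55−12) = 20/43.
Forge's threshold: (67−22)/(67−12) = 9/11.
20/43 < 9/11, so Forge binds and δ* = 9/11.

9/11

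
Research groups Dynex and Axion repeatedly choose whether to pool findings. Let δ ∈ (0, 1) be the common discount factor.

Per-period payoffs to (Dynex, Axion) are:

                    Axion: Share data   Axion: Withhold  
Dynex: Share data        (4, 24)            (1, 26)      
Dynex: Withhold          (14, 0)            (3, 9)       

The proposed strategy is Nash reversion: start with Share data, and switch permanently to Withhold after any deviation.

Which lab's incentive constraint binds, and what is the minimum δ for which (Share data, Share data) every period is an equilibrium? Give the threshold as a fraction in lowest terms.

Dynex's threshold: (14−4)/(14−3) = 10/11.
Axion's threshold: (26−24)/(26−9) = 2/17.
10/11 > 2/17, so Dynex binds and δ* = 10/11.

Dynex; δ ≥ 10/11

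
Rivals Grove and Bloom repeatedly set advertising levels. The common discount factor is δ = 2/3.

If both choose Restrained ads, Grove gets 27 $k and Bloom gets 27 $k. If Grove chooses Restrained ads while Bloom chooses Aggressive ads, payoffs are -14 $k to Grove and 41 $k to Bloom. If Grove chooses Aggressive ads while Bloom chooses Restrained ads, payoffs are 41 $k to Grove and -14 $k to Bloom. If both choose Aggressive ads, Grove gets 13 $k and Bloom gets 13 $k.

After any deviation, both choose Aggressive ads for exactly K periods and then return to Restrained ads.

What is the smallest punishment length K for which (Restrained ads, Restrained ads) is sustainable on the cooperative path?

Need Σ_{k=1}^{K} δ^k ≥ (41−27)/(27−13) = 1.0000 at δ = 2/3.
At K = 1 the sum is 0.6667 < 1.0000; at K = 2 it is 1.1111 ≥ 1.0000.
So the minimum punishment length is K = 2.

2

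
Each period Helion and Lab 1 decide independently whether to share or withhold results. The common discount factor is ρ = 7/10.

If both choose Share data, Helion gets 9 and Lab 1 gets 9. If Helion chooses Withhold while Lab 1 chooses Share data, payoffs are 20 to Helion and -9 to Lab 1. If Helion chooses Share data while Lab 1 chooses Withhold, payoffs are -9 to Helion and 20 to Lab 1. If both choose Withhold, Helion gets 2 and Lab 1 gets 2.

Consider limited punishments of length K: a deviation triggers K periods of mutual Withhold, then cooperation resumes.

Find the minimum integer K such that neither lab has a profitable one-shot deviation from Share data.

No profitable deviation requires (9−2)(ρ+…+ρ^K) ≥ 20−9, i.e. ρ+…+ρ^K ≥ 11/7 ≈ 1.5714.
With ρ = 7/10, the partial sums are K=1: 0.7000, K=2: 1.1900, K=3: 1.5330, K=4: 1.7731.
K = 4 is the first length at which the sum reaches 1.5714.

4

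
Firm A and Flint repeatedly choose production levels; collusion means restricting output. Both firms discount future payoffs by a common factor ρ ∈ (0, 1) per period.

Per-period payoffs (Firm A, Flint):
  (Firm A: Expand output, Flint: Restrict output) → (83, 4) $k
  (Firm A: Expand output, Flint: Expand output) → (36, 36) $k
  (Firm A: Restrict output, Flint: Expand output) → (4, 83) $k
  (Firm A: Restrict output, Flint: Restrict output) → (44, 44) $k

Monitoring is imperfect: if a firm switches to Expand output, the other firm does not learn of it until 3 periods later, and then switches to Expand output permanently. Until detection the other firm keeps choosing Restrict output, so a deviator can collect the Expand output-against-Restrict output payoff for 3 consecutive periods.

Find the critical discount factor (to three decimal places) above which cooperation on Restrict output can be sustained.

0.940

Deviating for the 3 undetected periods gains 83−44 = 39 per period over cooperation, then loses 44−36 = 8 per period forever once punishment starts.
Gain: 39(1 + ρ + … + ρ^2); loss: 8·ρ^3/(1−ρ).
No profitable deviation ⇔ 39(1−ρ^3) ≤ 8·ρ^3, i.e. ρ^3 ≥ 39/(39+8) = 39/47.
Hence ρ ≥ (39/47)^(1/3) ≈ 0.940.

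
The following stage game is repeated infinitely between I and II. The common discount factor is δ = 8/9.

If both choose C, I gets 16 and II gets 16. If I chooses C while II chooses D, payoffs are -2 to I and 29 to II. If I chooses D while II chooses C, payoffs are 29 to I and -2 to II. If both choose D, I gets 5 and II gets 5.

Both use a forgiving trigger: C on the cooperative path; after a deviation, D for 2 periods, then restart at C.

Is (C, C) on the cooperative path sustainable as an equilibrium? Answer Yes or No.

A one-shot deviation gives 29 now, then 5 for 2 periods, then back to 16.
Gain from deviating: (29−16) today; loss: (16−5) in each of the next 2 periods.
No-deviation condition: (16−5)(δ+…+δ^2) ≥ 29−16, i.e. δ+…+δ^2 ≥ 13/11.
At δ = 8/9: δ+…+δ^2 = 1.6790 ≥ 1.1818.
So cooperation is sustainable.

Yes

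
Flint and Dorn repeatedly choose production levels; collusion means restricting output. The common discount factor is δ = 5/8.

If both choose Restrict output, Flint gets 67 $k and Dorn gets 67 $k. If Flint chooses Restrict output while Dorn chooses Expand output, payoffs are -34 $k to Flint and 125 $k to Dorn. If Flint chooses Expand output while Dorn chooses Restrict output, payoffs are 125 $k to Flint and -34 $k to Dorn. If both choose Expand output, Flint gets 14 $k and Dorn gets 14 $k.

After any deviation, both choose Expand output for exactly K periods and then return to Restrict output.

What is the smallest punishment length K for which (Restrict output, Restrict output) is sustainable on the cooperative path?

No profitable deviation requires (67−14)(δ+…+δ^K) ≥ 125−67, i.e. δ+…+δ^K ≥ 58/53 ≈ 1.0943.
With δ = 5/8, the partial sums are K=1: 0.6250, K=2: 1.0156, K=3: 1.2598.
K = 3 is the first length at which the sum reaches 1.0943.

3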